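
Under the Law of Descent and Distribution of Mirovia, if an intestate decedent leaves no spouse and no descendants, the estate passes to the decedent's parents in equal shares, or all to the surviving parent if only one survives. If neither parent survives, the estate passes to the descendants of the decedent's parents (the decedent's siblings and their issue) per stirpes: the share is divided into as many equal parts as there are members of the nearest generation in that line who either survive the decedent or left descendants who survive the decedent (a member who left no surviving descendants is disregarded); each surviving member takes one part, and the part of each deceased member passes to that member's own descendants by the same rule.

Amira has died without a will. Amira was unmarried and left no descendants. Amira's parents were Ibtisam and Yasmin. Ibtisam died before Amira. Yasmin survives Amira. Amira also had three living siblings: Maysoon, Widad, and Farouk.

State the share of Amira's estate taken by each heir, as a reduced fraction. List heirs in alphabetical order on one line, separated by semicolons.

Only one parent, Yasmin, survives, so Yasmin takes the entire estate. The siblings take nothing because a surviving parent has priority.

Yasmin 1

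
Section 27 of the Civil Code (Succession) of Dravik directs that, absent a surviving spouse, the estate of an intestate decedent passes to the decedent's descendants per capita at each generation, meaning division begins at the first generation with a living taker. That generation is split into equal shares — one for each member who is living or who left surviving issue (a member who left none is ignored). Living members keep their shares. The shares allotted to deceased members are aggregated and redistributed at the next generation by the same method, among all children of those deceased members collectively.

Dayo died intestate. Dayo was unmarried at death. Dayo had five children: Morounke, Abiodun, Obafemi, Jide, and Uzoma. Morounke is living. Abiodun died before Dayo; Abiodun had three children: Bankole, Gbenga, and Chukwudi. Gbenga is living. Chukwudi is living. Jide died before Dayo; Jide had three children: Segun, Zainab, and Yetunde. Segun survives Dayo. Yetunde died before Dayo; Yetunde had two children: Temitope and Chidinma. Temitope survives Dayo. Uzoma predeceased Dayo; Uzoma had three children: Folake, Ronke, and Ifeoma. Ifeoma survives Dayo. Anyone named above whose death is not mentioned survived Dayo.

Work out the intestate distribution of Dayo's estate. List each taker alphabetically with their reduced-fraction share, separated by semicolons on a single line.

There is no surviving spouse, so the entire estate passes to Dayo's descendants per capita at each generation.
At generation 1 (Morounke, Abiodun, Obafemi, Jide, Uzoma) there are 5 shares of (1)/5 = 1/5 each.
Living: Morounke and Obafemi — each takes 1/5.
Deceased: Abiodun, Jide, and Uzoma. Their combined 3/5 is pooled and carried to generation 2.
At generation 2 (Bankole, Gbenga, Chukwudi, Segun, Zainab, Yetunde, Folake, Ronke, Ifeoma) there are 9 shares of (3/5)/9 = 1/15 each.
Living: Bankole, Gbenga, Chukwudi, Segun, Zainab, Folake, Ronke, and Ifeoma — each takes 1/15.
Deceased: Yetunde. That 1/15 share is carried to generation 3.
At generation 3 (Temitope, Chidinma) there are 2 shares of (1/15)/2 = 1/30 each.
Living: Temitope and Chidinma — each takes 1/30.

Bankole 1/15; Chidinma 1/30; Chukwudi 1/15; Folake 1/15; Gbenga 1/15; Ifeoma 1/15; Morounke 1/5; Obafemi 1/5; Ronke 1/15; Segun 1/15; Temitope 1/30; Zainab 1/15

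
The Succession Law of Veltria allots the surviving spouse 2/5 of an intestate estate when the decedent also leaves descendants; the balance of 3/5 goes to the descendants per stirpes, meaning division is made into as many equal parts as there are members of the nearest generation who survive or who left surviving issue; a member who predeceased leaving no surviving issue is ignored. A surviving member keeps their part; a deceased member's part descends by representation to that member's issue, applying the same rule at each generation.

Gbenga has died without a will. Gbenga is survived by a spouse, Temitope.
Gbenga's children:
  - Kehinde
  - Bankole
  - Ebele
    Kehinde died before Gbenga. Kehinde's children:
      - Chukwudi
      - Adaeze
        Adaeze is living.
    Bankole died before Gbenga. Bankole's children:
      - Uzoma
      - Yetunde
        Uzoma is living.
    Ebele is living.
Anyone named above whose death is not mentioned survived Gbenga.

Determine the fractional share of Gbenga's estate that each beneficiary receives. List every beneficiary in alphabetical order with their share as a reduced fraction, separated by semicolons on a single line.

Adaeze 1/10; Chukwudi 1/10; Ebele 1/5; Temitope 2/5; Uzoma 1/10; Yetunde 1/10

Temitope, as surviving spouse, takes 2/5.
The remaining 3/5 passes to Gbenga's descendants per stirpes.
The 3/5 is divided into 3 equal shares of 1/5 among Kehinde, Bankole, Ebele.
Kehinde predeceased; the 1/5 allotted to Kehinde's branch passes to Kehinde's issue by representation.
The 1/5 is divided into 2 equal shares of 1/10 among Chukwudi, Adaeze.
Chukwudi is living and takes 1/10.
Adaeze is living and takes 1/10.
Bankole predeceased; the 1/5 allotted to Bankole's branch passes to Bankole's issue by representation.
The 1/5 is divided into 2 equal shares of 1/10 among Uzoma, Yetunde.
Uzoma is living and takes 1/10.
Yetunde is living and takes 1/10.
Ebele is living and takes 1/5.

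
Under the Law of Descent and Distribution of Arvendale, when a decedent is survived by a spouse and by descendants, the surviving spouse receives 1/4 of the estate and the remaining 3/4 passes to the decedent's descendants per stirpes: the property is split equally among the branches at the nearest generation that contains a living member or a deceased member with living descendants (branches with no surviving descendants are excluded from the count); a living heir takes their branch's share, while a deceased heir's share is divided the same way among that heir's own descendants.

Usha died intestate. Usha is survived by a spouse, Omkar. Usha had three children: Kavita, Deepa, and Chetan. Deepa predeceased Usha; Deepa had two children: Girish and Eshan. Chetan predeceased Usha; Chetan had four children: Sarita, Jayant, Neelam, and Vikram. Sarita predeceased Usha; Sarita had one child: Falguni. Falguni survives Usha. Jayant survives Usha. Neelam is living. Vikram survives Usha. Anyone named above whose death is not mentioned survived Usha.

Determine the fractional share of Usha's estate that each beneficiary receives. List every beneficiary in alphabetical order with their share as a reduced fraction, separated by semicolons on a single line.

Eshan 1/8; Falguni 1/16; Girish 1/8; Jayant 1/16; Kavita 1/4; Neelam 1/16; Omkar 1/4; Vikram 1/16

Omkar, as surviving spouse, takes 1/4.
The remaining 3/4 passes to Usha's descendants per stirpes.
The 3/4 is divided into 3 equal shares of 1/4 among Kavita, Deepa, Chetan.
Kavita is living and takes 1/4.
Deepa predeceased; the 1/4 allotted to Deepa's branch passes to Deepa's issue by representation.
The 1/4 is divided into 2 equal shares of 1/8 among Girish, Eshan.
Girish is living and takes 1/8.
Eshan is living and takes 1/8.
Chetan predeceased; the 1/4 allotted to Chetan's branch passes to Chetan's issue by representation.
The 1/4 is divided into 4 equal shares of 1/16 among Sarita, Jayant, Neelam, Vikram.
Sarita predeceased; the 1/16 allotted to Sarita's branch passes to Sarita's issue by representation.
Falguni is the sole taker at this level and receives the full 1/16.
Jayant is living and takes 1/16.
Neelam is living and takes 1/16.
Vikram is living and takes 1/16.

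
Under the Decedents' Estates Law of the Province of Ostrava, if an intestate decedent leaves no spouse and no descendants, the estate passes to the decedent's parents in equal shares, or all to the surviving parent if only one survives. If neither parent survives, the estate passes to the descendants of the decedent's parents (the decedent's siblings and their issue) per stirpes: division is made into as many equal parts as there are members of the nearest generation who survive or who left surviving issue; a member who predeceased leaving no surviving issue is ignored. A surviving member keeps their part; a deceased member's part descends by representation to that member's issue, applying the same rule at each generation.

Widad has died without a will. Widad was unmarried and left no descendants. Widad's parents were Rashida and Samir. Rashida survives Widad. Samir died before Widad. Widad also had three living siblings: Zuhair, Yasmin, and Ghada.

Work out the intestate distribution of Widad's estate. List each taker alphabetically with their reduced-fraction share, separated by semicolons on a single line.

Rashida 1

Only one parent, Rashida, survives, so Rashida takes the entire estate. The siblings take nothing because a surviving parent has priority.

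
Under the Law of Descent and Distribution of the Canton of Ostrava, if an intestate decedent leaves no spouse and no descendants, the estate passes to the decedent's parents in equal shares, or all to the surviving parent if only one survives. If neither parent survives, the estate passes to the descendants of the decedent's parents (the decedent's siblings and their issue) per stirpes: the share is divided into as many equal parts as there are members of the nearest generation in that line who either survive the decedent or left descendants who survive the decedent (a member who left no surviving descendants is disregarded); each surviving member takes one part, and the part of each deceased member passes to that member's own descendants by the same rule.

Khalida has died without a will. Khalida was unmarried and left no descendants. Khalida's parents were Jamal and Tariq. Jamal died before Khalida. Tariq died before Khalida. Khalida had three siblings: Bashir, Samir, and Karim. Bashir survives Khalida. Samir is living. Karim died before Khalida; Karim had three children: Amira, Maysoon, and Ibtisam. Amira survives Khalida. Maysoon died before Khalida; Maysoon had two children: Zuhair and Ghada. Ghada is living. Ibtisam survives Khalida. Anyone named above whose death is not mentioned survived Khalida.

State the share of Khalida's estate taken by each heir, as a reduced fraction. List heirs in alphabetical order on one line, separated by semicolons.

Amira 1/9; Bashir 1/3; Ghada 1/18; Ibtisam 1/9; Samir 1/3; Zuhair 1/18

Neither parent survives and there are no descendants, so the estate passes to Khalida's siblings and their issue per stirpes.
The estate is divided into 3 equal shares of 1/3 among Bashir, Samir, Karim.
Bashir is living and takes 1/3.
Samir is living and takes 1/3.
Karim predeceased; the 1/3 allotted to Karim's branch passes to Karim's issue by representation.
The 1/3 is divided into 3 equal shares of 1/9 among Amira, Maysoon, Ibtisam.
Amira is living and takes 1/9.
Maysoon predeceased; the 1/9 allotted to Maysoon's branch passes to Maysoon's issue by representation.
The 1/9 is divided into 2 equal shares of 1/18 among Zuhair, Ghada.
Zuhair is living and takes 1/18.
Ghada is living and takes 1/18.
Ibtisam is living and takes 1/9.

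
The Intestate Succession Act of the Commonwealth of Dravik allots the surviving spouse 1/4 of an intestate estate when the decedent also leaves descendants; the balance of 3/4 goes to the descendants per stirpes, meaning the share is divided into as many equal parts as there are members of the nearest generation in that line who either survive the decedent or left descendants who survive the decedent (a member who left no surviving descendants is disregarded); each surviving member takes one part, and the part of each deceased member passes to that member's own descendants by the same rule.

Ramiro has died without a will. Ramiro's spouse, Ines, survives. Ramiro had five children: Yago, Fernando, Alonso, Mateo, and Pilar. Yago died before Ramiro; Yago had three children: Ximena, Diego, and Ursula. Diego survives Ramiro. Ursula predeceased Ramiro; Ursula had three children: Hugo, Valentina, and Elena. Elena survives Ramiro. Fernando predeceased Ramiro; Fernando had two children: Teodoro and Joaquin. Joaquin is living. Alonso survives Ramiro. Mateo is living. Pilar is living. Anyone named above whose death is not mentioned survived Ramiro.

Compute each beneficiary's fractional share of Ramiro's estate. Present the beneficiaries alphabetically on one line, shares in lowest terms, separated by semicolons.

Alonso 3/20; Diego 1/20; Elena 1/60; Hugo 1/60; Ines 1/4; Joaquin 3/40; Mateo 3/20; Pilar 3/20; Teodoro 3/40; Valentina 1/60; Ximena 1/20

Ines, as surviving spouse, takes 1/4.
The remaining 3/4 passes to Ramiro's descendants per stirpes.
The 3/4 is divided into 5 equal shares of 3/20 among Yago, Fernando, Alonso, Mateo, Pilar.
Yago predeceased; the 3/20 allotted to Yago's branch passes to Yago's issue by representation.
The 3/20 is divided into 3 equal shares of 1/20 among Ximena, Diego, Ursula.
Ximena is living and takes 1/20.
Diego is living and takes 1/20.
Ursula predeceased; the 1/20 allotted to Ursula's branch passes to Ursula's issue by representation.
The 1/20 is divided into 3 equal shares of 1/60 among Hugo, Valentina, Elena.
Hugo is living and takes 1/60.
Valentina is living and takes 1/60.
Elena is living and takes 1/60.
Fernando predeceased; the 3/20 allotted to Fernando's branch passes to Fernando's issue by representation.
The 3/20 is divided into 2 equal shares of 3/40 among Teodoro, Joaquin.
Teodoro is living and takes 3/40.
Joaquin is living and takes 3/40.
Alonso is living and takes 3/20.
Mateo is living and takes 3/20.
Pilar is living and takes 3/20.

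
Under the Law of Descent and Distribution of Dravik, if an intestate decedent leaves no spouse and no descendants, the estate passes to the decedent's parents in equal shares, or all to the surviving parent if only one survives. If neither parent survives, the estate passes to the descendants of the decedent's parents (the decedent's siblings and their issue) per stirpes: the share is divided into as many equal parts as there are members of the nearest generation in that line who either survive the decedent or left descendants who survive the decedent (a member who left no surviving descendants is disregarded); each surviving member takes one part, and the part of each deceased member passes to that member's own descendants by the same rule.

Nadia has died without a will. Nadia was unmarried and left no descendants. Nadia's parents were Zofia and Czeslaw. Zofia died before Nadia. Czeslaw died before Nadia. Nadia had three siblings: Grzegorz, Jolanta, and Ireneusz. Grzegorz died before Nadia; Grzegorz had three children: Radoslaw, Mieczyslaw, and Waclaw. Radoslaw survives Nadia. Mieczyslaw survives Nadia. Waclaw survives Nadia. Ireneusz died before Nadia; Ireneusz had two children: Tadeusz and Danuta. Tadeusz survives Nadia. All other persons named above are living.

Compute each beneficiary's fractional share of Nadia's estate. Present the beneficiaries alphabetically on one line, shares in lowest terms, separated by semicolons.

Neither parent survives and there are no descendants, so the estate passes to Nadia's siblings and their issue per stirpes.
The estate is divided into 3 equal shares of 1/3 among Grzegorz, Jolanta, Ireneusz.
Grzegorz predeceased; the 1/3 allotted to Grzegorz's branch passes to Grzegorz's issue by representation.
The 1/3 is divided into 3 equal shares of 1/9 among Radoslaw, Mieczyslaw, Waclaw.
Radoslaw is living and takes 1/9.
Mieczyslaw is living and takes 1/9.
Waclaw is living and takes 1/9.
Jolanta is living and takes 1/3.
Ireneusz predeceased; the 1/3 allotted to Ireneusz's branch passes to Ireneusz's issue by representation.
The 1/3 is divided into 2 equal shares of 1/6 among Tadeusz, Danuta.
Tadeusz is living and takes 1/6.
Danuta is living and takes 1/6.

Danuta 1/6; Jolanta 1/3; Mieczyslaw 1/9; Radoslaw 1/9; Tadeusz 1/6; Waclaw 1/9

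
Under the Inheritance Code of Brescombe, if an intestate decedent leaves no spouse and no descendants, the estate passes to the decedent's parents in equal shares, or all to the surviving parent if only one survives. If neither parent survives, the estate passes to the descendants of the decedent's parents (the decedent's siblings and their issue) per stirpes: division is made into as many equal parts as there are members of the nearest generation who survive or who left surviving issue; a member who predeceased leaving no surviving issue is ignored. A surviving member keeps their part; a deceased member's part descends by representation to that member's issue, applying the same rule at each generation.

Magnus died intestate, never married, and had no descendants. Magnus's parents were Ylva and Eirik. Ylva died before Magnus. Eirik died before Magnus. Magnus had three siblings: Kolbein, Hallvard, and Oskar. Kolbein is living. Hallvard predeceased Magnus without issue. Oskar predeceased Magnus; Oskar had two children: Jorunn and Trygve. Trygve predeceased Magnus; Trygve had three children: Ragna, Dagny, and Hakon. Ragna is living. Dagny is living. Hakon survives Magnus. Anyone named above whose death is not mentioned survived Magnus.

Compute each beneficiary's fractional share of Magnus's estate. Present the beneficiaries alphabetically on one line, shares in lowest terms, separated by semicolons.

Neither parent survives and there are no descendants, so the estate passes to Magnus's siblings and their issue per stirpes.
Hallvard left no surviving issue, so that branch lapses and is disregarded.
The estate is divided into 2 equal shares of 1/2 among Kolbein, Oskar.
Kolbein is living and takes 1/2.
Oskar predeceased; the 1/2 allotted to Oskar's branch passes to Oskar's issue by representation.
The 1/2 is divided into 2 equal shares of 1/4 among Jorunn, Trygve.
Jorunn is living and takes 1/4.
Trygve predeceased; the 1/4 allotted to Trygve's branch passes to Trygve's issue by representation.
The 1/4 is divided into 3 equal shares of 1/12 among Ragna, Dagny, Hakon.
Ragna is living and takes 1/12.
Dagny is living and takes 1/12.
Hakon is living and takes 1/12.

Dagny 1/12; Hakon 1/12; Jorunn 1/4; Kolbein 1/2; Ragna 1/12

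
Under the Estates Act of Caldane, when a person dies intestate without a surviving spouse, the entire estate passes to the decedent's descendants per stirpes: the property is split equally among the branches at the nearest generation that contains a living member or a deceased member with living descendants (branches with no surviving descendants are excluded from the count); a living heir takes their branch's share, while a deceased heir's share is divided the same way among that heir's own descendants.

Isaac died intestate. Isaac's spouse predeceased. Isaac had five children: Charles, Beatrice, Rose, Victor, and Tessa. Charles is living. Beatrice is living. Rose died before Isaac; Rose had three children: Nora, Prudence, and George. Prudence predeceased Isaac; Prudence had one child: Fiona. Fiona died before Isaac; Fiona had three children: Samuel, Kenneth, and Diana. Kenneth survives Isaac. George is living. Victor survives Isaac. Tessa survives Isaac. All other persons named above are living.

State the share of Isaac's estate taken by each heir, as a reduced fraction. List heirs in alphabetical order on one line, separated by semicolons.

There is no surviving spouse, so the entire estate passes to Isaac's descendants per stirpes.
The estate is divided into 5 equal shares of 1/5 among Charles, Beatrice, Rose, Victor, Tessa.
Charles is living and takes 1/5.
Beatrice is living and takes 1/5.
Rose predeceased; the 1/5 allotted to Rose's branch passes to Rose's issue by representation.
The 1/5 is divided into 3 equal shares of 1/15 among Nora, Prudence, George.
Nora is living and takes 1/15.
Prudence predeceased; the 1/15 allotted to Prudence's branch passes to Prudence's issue by representation.
Fiona's line is the sole branch at this level, so the full 1/15 passes to Fiona's issue by representation.
The 1/15 is divided into 3 equal shares of 1/45 among Samuel, Kenneth, Diana.
Samuel is living and takes 1/45.
Kenneth is living and takes 1/45.
Diana is living and takes 1/45.
George is living and takes 1/15.
Victor is living and takes 1/5.
Tessa is living and takes 1/5.

Beatrice 1/5; Charles 1/5; Diana 1/45; George 1/15; Kenneth 1/45; Nora 1/15; Samuel 1/45; Tessa 1/5; Victor 1/5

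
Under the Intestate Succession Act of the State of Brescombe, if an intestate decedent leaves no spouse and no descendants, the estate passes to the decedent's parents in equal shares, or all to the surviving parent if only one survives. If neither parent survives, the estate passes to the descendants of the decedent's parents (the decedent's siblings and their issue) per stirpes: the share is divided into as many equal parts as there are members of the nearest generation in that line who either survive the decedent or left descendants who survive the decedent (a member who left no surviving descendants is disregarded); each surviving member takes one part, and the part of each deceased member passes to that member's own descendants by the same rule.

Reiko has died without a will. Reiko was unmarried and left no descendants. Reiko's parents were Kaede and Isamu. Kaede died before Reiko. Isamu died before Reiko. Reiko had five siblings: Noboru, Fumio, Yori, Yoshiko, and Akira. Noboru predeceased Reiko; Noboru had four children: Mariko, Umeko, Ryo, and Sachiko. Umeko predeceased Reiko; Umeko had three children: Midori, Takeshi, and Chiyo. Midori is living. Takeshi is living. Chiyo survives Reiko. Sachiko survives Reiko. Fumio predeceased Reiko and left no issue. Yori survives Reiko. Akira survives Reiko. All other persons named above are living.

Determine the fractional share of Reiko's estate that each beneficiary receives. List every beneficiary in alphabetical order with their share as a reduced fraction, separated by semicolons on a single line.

Akira 1/4; Chiyo 1/48; Mariko 1/16; Midori 1/48; Ryo 1/16; Sachiko 1/16; Takeshi 1/48; Yori 1/4; Yoshiko 1/4

Neither parent survives and there are no descendants, so the estate passes to Reiko's siblings and their issue per stirpes.
Fumio left no surviving issue, so that branch lapses and is disregarded.
The estate is divided into 4 equal shares of 1/4 among Noboru, Yori, Yoshiko, Akira.
Noboru predeceased; the 1/4 allotted to Noboru's branch passes to Noboru's issue by representation.
The 1/4 is divided into 4 equal shares of 1/16 among Mariko, Umeko, Ryo, Sachiko.
Mariko is living and takes 1/16.
Umeko predeceased; the 1/16 allotted to Umeko's branch passes to Umeko's issue by representation.
The 1/16 is divided into 3 equal shares of 1/48 among Midori, Takeshi, Chiyo.
Midori is living and takes 1/48.
Takeshi is living and takes 1/48.
Chiyo is living and takes 1/48.
Ryo is living and takes 1/16.
Sachiko is living and takes 1/16.
Yori is living and takes 1/4.
Yoshiko is living and takes 1/4.
Akira is living and takes 1/4.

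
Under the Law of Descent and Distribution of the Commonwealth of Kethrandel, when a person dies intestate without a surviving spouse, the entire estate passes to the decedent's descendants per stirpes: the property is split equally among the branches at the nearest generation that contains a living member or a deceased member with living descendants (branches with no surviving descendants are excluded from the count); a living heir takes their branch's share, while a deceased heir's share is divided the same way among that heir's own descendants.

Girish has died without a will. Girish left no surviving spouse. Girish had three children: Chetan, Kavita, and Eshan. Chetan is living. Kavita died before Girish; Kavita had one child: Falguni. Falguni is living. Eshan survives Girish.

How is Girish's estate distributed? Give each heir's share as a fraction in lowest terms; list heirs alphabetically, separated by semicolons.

There is no surviving spouse, so the entire estate passes to Girish's descendants per stirpes.
The estate is divided into 3 equal shares of 1/3 among Chetan, Kavita, Eshan.
Chetan is living and takes 1/3.
Kavita predeceased; the 1/3 allotted to Kavita's branch passes to Kavita's issue by representation.
Falguni is the sole taker at this level and receives the full 1/3.
Eshan is living and takes 1/3.

Chetan 1/3; Eshan 1/3; Falguni 1/3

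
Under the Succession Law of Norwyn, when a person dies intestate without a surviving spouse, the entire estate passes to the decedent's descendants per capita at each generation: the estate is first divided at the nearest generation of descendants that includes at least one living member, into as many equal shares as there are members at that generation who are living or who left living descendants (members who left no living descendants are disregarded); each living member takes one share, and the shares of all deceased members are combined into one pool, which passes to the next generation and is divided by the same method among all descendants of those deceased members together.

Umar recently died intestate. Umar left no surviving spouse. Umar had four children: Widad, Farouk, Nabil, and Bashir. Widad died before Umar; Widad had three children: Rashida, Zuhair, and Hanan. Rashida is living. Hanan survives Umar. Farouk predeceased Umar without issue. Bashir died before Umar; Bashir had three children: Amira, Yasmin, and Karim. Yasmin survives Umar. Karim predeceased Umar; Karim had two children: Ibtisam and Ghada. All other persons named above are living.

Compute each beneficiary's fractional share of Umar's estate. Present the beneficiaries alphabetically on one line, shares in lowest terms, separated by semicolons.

Amira 1/9; Ghada 1/18; Hanan 1/9; Ibtisam 1/18; Nabil 1/3; Rashida 1/9; Yasmin 1/9; Zuhair 1/9

There is no surviving spouse, so the entire estate passes to Umar's descendants per capita at each generation.
At generation 1 (Widad, Nabil, Bashir) there are 3 shares of (1)/3 = 1/3 each.
Living: Nabil — each takes 1/3.
Deceased: Widad and Bashir. Their combined 2/3 is pooled and carried to generation 2.
At generation 2 (Rashida, Zuhair, Hanan, Amira, Yasmin, Karim) there are 6 shares of (2/3)/6 = 1/9 each.
Living: Rashida, Zuhair, Hanan, Amira, and Yasmin — each takes 1/9.
Deceased: Karim. That 1/9 share is carried to generation 3.
At generation 3 (Ibtisam, Ghada) there are 2 shares of (1/9)/2 = 1/18 each.
Living: Ibtisam and Ghada — each takes 1/18.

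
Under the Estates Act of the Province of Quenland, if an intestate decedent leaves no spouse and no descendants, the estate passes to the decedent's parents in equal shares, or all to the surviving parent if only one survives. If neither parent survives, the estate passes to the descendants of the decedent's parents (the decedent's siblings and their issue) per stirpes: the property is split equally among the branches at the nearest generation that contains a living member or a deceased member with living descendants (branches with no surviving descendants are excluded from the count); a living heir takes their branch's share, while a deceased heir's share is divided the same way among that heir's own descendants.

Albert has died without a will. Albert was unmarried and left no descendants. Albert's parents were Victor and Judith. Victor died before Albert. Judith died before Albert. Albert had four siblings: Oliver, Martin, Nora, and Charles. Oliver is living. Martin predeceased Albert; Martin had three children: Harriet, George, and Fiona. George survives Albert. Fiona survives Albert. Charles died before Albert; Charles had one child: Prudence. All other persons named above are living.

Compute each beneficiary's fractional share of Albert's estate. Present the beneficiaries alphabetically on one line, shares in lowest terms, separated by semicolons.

Neither parent survives and there are no descendants, so the estate passes to Albert's siblings and their issue per stirpes.
The estate is divided into 4 equal shares of 1/4 among Oliver, Martin, Nora, Charles.
Oliver is living and takes 1/4.
Martin predeceased; the 1/4 allotted to Martin's branch passes to Martin's issue by representation.
The 1/4 is divided into 3 equal shares of 1/12 among Harriet, George, Fiona.
Harriet is living and takes 1/12.
George is living and takes 1/12.
Fiona is living and takes 1/12.
Nora is living and takes 1/4.
Charles predeceased; the 1/4 allotted to Charles's branch passes to Charles's issue by representation.
Prudence is the sole taker at this level and receives the full 1/4.

Fiona 1/12; George 1/12; Harriet 1/12; Nora 1/4; Oliver 1/4; Prudence 1/4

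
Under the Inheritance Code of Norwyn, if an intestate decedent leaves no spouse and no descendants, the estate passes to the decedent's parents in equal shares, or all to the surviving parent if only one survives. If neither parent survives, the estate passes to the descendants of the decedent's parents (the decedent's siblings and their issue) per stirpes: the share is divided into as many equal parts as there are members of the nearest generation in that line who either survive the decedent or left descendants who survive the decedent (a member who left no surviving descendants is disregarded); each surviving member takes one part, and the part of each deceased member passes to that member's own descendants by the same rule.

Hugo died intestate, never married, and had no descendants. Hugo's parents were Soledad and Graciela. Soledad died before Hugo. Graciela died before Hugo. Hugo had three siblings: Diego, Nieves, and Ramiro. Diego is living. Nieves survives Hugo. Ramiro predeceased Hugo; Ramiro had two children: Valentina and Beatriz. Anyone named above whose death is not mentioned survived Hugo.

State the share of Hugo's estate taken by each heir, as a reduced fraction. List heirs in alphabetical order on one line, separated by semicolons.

Beatriz 1/6; Diego 1/3; Nieves 1/3; Valentina 1/6

Neither parent survives and there are no descendants, so the estate passes to Hugo's siblings and their issue per stirpes.
The estate is divided into 3 equal shares of 1/3 among Diego, Nieves, Ramiro.
Diego is living and takes 1/3.
Nieves is living and takes 1/3.
Ramiro predeceased; the 1/3 allotted to Ramiro's branch passes to Ramiro's issue by representation.
The 1/3 is divided into 2 equal shares of 1/6 among Valentina, Beatriz.
Valentina is living and takes 1/6.
Beatriz is living and takes 1/6.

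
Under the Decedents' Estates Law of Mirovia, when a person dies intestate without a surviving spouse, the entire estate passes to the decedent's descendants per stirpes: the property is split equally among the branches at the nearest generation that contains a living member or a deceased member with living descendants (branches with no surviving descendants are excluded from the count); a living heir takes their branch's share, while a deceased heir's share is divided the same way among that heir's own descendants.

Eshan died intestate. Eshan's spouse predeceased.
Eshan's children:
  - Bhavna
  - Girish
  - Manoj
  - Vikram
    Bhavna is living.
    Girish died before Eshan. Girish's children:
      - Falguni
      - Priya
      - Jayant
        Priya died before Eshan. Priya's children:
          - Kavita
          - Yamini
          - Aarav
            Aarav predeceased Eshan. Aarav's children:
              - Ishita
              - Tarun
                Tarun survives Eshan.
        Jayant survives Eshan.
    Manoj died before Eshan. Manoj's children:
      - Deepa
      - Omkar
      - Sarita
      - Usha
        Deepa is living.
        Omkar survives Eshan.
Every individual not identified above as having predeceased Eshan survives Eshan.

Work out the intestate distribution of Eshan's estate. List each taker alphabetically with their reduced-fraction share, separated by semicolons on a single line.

There is no surviving spouse, so the entire estate passes to Eshan's descendants per stirpes.
The estate is divided into 4 equal shares of 1/4 among Bhavna, Girish, Manoj, Vikram.
Bhavna is living and takes 1/4.
Girish predeceased; the 1/4 allotted to Girish's branch passes to Girish's issue by representation.
The 1/4 is divided into 3 equal shares of 1/12 among Falguni, Priya, Jayant.
Falguni is living and takes 1/12.
Priya predeceased; the 1/12 allotted to Priya's branch passes to Priya's issue by representation.
The 1/12 is divided into 3 equal shares of 1/36 among Kavita, Yamini, Aarav.
Kavita is living and takes 1/36.
Yamini is living and takes 1/36.
Aarav predeceased; the 1/36 allotted to Aarav's branch passes to Aarav's issue by representation.
The 1/36 is divided into 2 equal shares of 1/72 among Ishita, Tarun.
Ishita is living and takes 1/72.
Tarun is living and takes 1/72.
Jayant is living and takes 1/12.
Manoj predeceased; the 1/4 allotted to Manoj's branch passes to Manoj's issue by representation.
The 1/4 is divided into 4 equal shares of 1/16 among Deepa, Omkar, Sarita, Usha.
Deepa is living and takes 1/16.
Omkar is living and takes 1/16.
Sarita is living and takes 1/16.
Usha is living and takes 1/16.
Vikram is living and takes 1/4.

Bhavna 1/4; Deepa 1/16; Falguni 1/12; Ishita 1/72; Jayant 1/12; Kavita 1/36; Omkar 1/16; Sarita 1/16; Tarun 1/72; Usha 1/16; Vikram 1/4; Yamini 1/36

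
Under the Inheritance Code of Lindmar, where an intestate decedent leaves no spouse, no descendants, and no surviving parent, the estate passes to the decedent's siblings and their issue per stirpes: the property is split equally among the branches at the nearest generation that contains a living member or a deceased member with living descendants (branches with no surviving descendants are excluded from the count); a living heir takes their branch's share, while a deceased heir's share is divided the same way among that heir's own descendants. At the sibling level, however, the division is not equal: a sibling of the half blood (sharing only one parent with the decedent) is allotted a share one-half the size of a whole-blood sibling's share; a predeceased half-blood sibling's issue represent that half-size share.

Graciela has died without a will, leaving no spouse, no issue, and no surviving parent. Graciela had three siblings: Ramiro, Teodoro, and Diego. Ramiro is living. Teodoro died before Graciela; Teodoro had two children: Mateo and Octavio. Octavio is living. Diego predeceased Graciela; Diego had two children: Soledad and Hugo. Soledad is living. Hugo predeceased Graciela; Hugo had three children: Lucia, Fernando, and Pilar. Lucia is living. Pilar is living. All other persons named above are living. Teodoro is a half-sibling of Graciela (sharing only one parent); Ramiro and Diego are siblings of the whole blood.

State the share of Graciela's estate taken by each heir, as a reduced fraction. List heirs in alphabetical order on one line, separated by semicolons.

Fernando 1/15; Lucia 1/15; Mateo 1/10; Octavio 1/10; Pilar 1/15; Ramiro 2/5; Soledad 1/5

No spouse, descendants, or parent survives, so the estate passes to Graciela's siblings per stirpes.
Half-blood siblings count for one-half the weight of whole-blood siblings at the initial division.
Dividing 1 in proportion to weights (total weight 5/2): Ramiro (weight 1) → 2/5; Teodoro (weight 1/2) → 1/5; Diego (weight 1) → 2/5.
Ramiro is living and takes 2/5.
Teodoro predeceased; the 1/5 allotted to Teodoro's branch passes to Teodoro's issue by representation.
The 1/5 is divided into 2 equal shares of 1/10 among Mateo, Octavio.
Mateo is living and takes 1/10.
Octavio is living and takes 1/10.
Diego predeceased; the 2/5 allotted to Diego's branch passes to Diego's issue by representation.
The 2/5 is divided into 2 equal shares of 1/5 among Soledad, Hugo.
Soledad is living and takes 1/5.
Hugo predeceased; the 1/5 allotted to Hugo's branch passes to Hugo's issue by representation.
The 1/5 is divided into 3 equal shares of 1/15 among Lucia, Fernando, Pilar.
Lucia is living and takes 1/15.
Fernando is living and takes 1/15.
Pilar is living and takes 1/15.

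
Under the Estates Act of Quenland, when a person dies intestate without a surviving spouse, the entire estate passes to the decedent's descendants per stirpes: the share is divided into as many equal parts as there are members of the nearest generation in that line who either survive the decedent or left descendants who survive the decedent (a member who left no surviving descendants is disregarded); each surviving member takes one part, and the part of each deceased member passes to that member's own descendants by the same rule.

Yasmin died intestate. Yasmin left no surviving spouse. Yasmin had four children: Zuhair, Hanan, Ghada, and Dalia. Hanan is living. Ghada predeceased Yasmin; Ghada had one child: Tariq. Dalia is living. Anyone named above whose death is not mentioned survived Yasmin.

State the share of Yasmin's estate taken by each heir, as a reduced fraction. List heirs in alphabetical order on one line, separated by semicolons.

Dalia 1/4; Hanan 1/4; Tariq 1/4; Zuhair 1/4

There is no surviving spouse, so the entire estate passes to Yasmin's descendants per stirpes.
The estate is divided into 4 equal shares of 1/4 among Zuhair, Hanan, Ghada, Dalia.
Zuhair is living and takes 1/4.
Hanan is living and takes 1/4.
Ghada predeceased; the 1/4 allotted to Ghada's branch passes to Ghada's issue by representation.
Tariq is the sole taker at this level and receives the full 1/4.
Dalia is living and takes 1/4.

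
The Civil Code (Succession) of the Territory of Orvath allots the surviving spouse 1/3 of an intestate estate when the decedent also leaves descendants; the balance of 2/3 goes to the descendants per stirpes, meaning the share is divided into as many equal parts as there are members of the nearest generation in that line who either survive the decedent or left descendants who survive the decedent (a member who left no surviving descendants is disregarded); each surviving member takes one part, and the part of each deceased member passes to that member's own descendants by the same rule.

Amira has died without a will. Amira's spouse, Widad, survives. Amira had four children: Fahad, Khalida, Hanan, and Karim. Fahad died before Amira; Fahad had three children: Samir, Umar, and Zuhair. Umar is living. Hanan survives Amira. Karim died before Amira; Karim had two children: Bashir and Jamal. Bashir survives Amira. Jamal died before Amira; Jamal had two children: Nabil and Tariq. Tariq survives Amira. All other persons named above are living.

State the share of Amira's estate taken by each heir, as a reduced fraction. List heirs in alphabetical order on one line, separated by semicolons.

Widad, as surviving spouse, takes 1/3.
The remaining 2/3 passes to Amira's descendants per stirpes.
The 2/3 is divided into 4 equal shares of 1/6 among Fahad, Khalida, Hanan, Karim.
Fahad predeceased; the 1/6 allotted to Fahad's branch passes to Fahad's issue by representation.
The 1/6 is divided into 3 equal shares of 1/18 among Samir, Umar, Zuhair.
Samir is living and takes 1/18.
Umar is living and takes 1/18.
Zuhair is living and takes 1/18.
Khalida is living and takes 1/6.
Hanan is living and takes 1/6.
Karim predeceased; the 1/6 allotted to Karim's branch passes to Karim's issue by representation.
The 1/6 is divided into 2 equal shares of 1/12 among Bashir, Jamal.
Bashir is living and takes 1/12.
Jamal predeceased; the 1/12 allotted to Jamal's branch passes to Jamal's issue by representation.
The 1/12 is divided into 2 equal shares of 1/24 among Nabil, Tariq.
Nabil is living and takes 1/24.
Tariq is living and takes 1/24.

Bashir 1/12; Hanan 1/6; Khalida 1/6; Nabil 1/24; Samir 1/18; Tariq 1/24; Umar 1/18; Widad 1/3; Zuhair 1/18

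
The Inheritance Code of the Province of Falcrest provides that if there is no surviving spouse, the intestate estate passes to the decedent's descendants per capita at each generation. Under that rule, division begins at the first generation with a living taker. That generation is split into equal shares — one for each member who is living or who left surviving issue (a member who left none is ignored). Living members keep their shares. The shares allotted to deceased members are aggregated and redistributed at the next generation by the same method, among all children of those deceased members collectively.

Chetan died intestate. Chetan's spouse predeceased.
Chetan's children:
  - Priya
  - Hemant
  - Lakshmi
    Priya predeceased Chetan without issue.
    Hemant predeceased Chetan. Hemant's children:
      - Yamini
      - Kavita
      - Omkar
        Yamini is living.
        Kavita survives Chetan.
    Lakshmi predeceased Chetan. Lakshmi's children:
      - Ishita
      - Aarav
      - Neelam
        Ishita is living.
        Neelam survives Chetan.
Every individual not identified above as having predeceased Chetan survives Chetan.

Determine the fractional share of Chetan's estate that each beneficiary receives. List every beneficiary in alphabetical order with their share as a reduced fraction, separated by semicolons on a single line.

There is no surviving spouse, so the entire estate passes to Chetan's descendants per capita at each generation.
No one at generation 1 (Hemant, Lakshmi) is living; moving to the next generation.
At generation 2 (Yamini, Kavita, Omkar, Ishita, Aarav, Neelam) there are 6 shares of (1)/6 = 1/6 each.
Living: Yamini, Kavita, Omkar, Ishita, Aarav, and Neelam — each takes 1/6.

Aarav 1/6; Ishita 1/6; Kavita 1/6; Neelam 1/6; Omkar 1/6; Yamini 1/6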